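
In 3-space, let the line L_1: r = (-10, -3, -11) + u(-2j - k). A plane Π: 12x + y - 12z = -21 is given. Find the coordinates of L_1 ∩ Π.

(-10, 3, -8)

Substitute r = (-10, -3, -11) + t(0, -2, -1) into the plane: 9 + 10t = -21, so t = -3.
Intersection: (-10, -3, -11) + (-3)·(0, -2, -1) = (-10, 3, -8).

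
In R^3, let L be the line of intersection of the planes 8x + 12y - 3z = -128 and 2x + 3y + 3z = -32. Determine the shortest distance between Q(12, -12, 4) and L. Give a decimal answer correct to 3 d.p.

6.839

Direction of L: (8, 12, -3) × (2, 3, 3) = (45, -30, 0).
A point on L: solving the two plane equations with x = -4 gives (-4, -8, 0).
Taking (-4, -8, 0) on L with direction v = (45, -30, 0): w = Q − (-4, -8, 0) = (16, -4, 4), and w × v = (120, 180, -300).
Distance = |w × v| / |v| = √136800 / √2925 ≈ 6.839.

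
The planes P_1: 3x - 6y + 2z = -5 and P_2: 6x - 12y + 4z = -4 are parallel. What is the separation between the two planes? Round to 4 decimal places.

0.4286

Rescale P_2 by 1/2: 3x - 6y + 2z = -2. Then distance = |-5 − (-2)| / √49 ≈ 0.4286.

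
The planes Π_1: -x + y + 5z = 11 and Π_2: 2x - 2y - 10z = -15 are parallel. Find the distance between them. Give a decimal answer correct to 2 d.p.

Rescale Π_2 by 1/(-2): -x + y + 5z = 15/2. Then distance = |11 − (15/2)| / √27 ≈ 0.67.

0.67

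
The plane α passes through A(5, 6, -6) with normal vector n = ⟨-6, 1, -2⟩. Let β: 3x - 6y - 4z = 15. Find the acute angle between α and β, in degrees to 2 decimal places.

α: n·r = n·A gives -6x + y - 2z = -12.
cos θ = |n₁·n₂| / (|n₁||n₂|) = |-16| / (√41 · √61).
θ = arccos(0.31994) ≈ 71.34°.

71.34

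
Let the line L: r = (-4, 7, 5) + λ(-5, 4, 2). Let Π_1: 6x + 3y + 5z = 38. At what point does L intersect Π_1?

(6, -1, 1)

Substitute r = (-4, 7, 5) + t(-5, 4, 2) into the plane: 22 + (-8)t = 38, so t = -2.
Intersection: (-4, 7, 5) + (-2)·(-5, 4, 2) = (6, -1, 1).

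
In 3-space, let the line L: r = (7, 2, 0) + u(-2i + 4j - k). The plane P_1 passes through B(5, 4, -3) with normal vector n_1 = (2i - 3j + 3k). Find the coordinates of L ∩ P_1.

(5, 6, -1)

P_1: n_1·r = n_1·B gives 2x - 3y + 3z = -11.
Substitute r = (7, 2, 0) + t(-2, 4, -1) into the plane: 8 + (-19)t = -11, so t = 1.
Intersection: (7, 2, 0) + 1·(-2, 4, -1) = (5, 6, -1).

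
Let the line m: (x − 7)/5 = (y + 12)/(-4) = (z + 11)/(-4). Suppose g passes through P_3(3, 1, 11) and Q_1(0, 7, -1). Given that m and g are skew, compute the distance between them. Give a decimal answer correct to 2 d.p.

10.10

m has direction (5, -4, -4) through (7, -12, -11).
A direction vector for g is Q_1 − P_3 = (-3, 6, -12).
Common perpendicular direction n = (5, -4, -4) × (-3, 6, -12) = (72, 72, 18).
With w = (3, 1, 11) − (7, -12, -11) = (-4, 13, 22), w · n = 1044.
Distance = |w · n| / |n| = |1044| / √10692 ≈ 10.10.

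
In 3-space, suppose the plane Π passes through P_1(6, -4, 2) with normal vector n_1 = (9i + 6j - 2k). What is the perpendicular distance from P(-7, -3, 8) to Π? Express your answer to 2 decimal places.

11.18

Π: n_1·r = n_1·P_1 gives 9x + 6y - 2z = 26.
n·P − d = (9)·(-7) + (6)·(-3) + (-2)·(8) − 26 = -123; |n| = √121.
Distance = |-123| / √121 = 123/√121 ≈ 11.18.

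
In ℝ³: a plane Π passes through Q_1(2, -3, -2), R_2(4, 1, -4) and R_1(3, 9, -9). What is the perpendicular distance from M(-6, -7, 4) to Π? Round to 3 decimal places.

4.395

Q_1R_2 = (2, 4, -2), Q_1R_1 = (1, 12, -7); a normal to Π is Q_1R_2 × Q_1R_1 = (-4, 12, 20).
Using Q_1: Π has equation -4x + 12y + 20z = -84.
n·M − d = (-4)·(-6) + (12)·(-7) + (20)·(4) − (-84) = 104; |n| = √560.
Distance = |104| / √560 = 104/√560 ≈ 4.395.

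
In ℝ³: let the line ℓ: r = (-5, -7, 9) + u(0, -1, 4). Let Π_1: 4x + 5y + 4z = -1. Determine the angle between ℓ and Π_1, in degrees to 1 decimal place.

20.7

sin θ = |n·v| / (|n||v|) = |11| / (√57 · √17) = 0.35337.
θ ≈ 20.7°.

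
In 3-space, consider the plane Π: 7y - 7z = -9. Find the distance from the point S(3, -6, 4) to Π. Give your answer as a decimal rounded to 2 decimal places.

n·S − d = (0)·(3) + (7)·(-6) + (-7)·(4) − (-9) = -61; |n| = √98.
Distance = |-61| / √98 = 61/√98 ≈ 6.16.

6.16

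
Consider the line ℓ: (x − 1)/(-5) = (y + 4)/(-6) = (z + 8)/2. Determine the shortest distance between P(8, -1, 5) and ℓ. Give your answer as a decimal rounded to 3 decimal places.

ℓ has direction (-5, -6, 2) through (1, -4, -8).
Taking (1, -4, -8) on ℓ with direction v = (-5, -6, 2): w = P − (1, -4, -8) = (7, 3, 13), and w × v = (84, -79, -27).
Distance = |w × v| / |v| = √14026 / √65 ≈ 14.690.

14.690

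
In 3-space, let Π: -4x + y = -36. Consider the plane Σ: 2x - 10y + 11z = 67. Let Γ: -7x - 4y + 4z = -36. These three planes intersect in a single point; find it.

(8, -4, 1)

Solving the 3×3 linear system -4x + y = -36, 2x - 10y + 11z = 67, -7x - 4y + 4z = -36 (e.g. by elimination or Cramer's rule, determinant = -101) gives (8, -4, 1).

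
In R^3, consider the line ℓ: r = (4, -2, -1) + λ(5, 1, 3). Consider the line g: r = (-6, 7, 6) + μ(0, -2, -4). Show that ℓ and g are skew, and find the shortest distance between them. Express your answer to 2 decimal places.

Common perpendicular direction n = (5, 1, 3) × (0, -2, -4) = (2, 20, -10).
With w = (-6, 7, 6) − (4, -2, -1) = (-10, 9, 7), w · n = 90.
Since n ≠ 0 the lines are not parallel, and w · n = 90 ≠ 0 so they do not intersect; hence they are skew.
Distance = |w · n| / |n| = |90| / √504 ≈ 4.01.

4.01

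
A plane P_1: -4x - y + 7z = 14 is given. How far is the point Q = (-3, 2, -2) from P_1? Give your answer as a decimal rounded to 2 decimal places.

n·Q − d = (-4)·(-3) + (-1)·(2) + (7)·(-2) − 14 = -18; |n| = √66.
Distance = |-18| / √66 = 18/√66 ≈ 2.22.

2.22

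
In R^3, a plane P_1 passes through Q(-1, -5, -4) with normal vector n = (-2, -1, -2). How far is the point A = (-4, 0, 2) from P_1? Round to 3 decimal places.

3.667

P_1: n·r = n·Q gives -2x - y - 2z = 15.
n·A − d = (-2)·(-4) + (-1)·(0) + (-2)·(2) − 15 = -11; |n| = √9.
Distance = |-11| / √9 = 11/√9 ≈ 3.667.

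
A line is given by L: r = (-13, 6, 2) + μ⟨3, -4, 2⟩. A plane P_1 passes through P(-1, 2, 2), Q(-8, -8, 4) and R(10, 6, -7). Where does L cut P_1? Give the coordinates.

(-7, -2, 6)

PQ = (-7, -10, 2), PR = (11, 4, -9); a normal to P_1 is PQ × PR = (82, -41, 82).
Using P: P_1 has equation 82x - 41y + 82z = 0.
Substitute r = (-13, 6, 2) + t(3, -4, 2) into the plane: -1148 + 574t = 0, so t = 2.
Intersection: (-13, 6, 2) + 2·(3, -4, 2) = (-7, -2, 6).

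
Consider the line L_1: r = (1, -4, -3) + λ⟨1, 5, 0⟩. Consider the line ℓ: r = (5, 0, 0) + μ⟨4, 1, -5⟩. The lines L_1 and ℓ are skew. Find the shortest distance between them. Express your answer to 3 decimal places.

Common perpendicular direction n = (1, 5, 0) × (4, 1, -5) = (-25, 5, -19).
With w = (5, 0, 0) − (1, -4, -3) = (4, 4, 3), w · n = -137.
Distance = |w · n| / |n| = |-137| / √1011 ≈ 4.309.

4.309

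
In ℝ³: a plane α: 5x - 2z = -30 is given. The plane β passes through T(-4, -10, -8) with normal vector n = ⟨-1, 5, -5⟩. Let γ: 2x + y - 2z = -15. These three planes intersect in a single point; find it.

β: n·r = n·T gives -x + 5y - 5z = -6.
Solving the 3×3 linear system 5x - 2z = -30, -x + 5y - 5z = -6, 2x + y - 2z = -15 (e.g. by elimination or Cramer's rule, determinant = -3) gives (-4, 3, 5).

(-4, 3, 5)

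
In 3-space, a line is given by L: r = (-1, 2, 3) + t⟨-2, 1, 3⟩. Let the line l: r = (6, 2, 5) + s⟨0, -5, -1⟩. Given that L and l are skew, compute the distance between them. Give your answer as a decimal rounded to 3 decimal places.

6.813

Common perpendicular direction n = (-2, 1, 3) × (0, -5, -1) = (14, -2, 10).
With w = (6, 2, 5) − (-1, 2, 3) = (7, 0, 2), w · n = 118.
Distance = |w · n| / |n| = |118| / √300 ≈ 6.813.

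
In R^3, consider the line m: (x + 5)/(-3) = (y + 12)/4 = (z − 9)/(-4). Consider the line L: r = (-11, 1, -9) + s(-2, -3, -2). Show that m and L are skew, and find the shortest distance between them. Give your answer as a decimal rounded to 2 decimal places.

m has direction (-3, 4, -4) through (-5, -12, 9).
Common perpendicular direction n = (-3, 4, -4) × (-2, -3, -2) = (-20, 2, 17).
With w = (-11, 1, -9) − (-5, -12, 9) = (-6, 13, -18), w · n = -160.
Since n ≠ 0 the lines are not parallel, and w · n = -160 ≠ 0 so they do not intersect; hence they are skew.
Distance = |w · n| / |n| = |-160| / √693 ≈ 6.08.

6.08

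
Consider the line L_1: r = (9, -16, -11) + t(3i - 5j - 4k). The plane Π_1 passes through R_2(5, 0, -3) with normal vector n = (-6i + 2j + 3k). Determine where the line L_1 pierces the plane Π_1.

(3, -6, -3)

Π_1: n·r = n·R_2 gives -6x + 2y + 3z = -39.
Substitute r = (9, -16, -11) + t(3, -5, -4) into the plane: -119 + (-40)t = -39, so t = -2.
Intersection: (9, -16, -11) + (-2)·(3, -5, -4) = (3, -6, -3).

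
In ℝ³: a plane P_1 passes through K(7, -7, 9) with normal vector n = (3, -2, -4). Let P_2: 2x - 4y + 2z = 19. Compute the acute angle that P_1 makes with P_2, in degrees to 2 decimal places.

76.85

P_1: n·r = n·K gives 3x - 2y - 4z = -1.
cos θ = |n₁·n₂| / (|n₁||n₂|) = |6| / (√29 · √24).
θ = arccos(0.22743) ≈ 76.85°.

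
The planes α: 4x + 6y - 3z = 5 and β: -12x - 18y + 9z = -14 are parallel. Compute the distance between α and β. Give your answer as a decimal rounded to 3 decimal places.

Rescale β by 1/(-3): 4x + 6y - 3z = 14/3. Then distance = |5 − (14/3)| / √61 ≈ 0.043.

0.043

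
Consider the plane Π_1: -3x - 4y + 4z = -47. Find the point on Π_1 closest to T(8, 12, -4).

(5, 8, 0)

Foot = T − λn with λ = (n·T − d)/|n|² = (-88 − (-47))/41 = -1.
Foot = (8, 12, -4) − (-1)·(-3, -4, 4) = (5, 8, 0).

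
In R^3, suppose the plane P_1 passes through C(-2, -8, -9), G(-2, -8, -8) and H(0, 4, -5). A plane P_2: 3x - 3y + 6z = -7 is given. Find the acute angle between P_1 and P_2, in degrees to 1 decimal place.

62.0

CG = (0, 0, 1), CH = (2, 12, 4); a normal to P_1 is CG × CH = (-12, 2, 0).
Using C: P_1 has equation -12x + 2y = 8.
cos θ = |n₁·n₂| / (|n₁||n₂|) = |-42| / (√148 · √54).
θ = arccos(0.46981) ≈ 62.0°.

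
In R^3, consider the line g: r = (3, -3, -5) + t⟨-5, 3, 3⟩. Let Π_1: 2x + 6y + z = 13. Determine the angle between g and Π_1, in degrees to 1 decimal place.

15.2

sin θ = |n·v| / (|n||v|) = |11| / (√41 · √43) = 0.26198.
θ ≈ 15.2°.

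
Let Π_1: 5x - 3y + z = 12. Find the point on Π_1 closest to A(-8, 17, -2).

Foot = A − λn with λ = (n·A − d)/|n|² = (-93 − 12)/35 = -3.
Foot = (-8, 17, -2) − (-3)·(5, -3, 1) = (7, 8, 1).

(7, 8, 1)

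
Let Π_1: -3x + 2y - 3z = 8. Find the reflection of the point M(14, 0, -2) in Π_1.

(2, 8, -14)

λ = (n·M − d)/|n|² = (-36 − 8)/22 = -2.
Reflection = M − 2λn = (14, 0, -2) − (-4)·(-3, 2, -3) = (2, 8, -14).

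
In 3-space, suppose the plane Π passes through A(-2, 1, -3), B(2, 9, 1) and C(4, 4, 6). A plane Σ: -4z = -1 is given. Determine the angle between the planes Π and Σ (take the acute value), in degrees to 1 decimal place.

AB = (4, 8, 4), AC = (6, 3, 9); a normal to Π is AB × AC = (60, -12, -36).
Using A: Π has equation 60x - 12y - 36z = -24.
cos θ = |n₁·n₂| / (|n₁||n₂|) = |144| / (√5040 · √16).
θ = arccos(0.50709) ≈ 59.5°.

59.5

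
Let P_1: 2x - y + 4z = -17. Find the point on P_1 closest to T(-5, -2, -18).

(1, -5, -6)

Foot = T − λn with λ = (n·T − d)/|n|² = (-80 − (-17))/21 = -3.
Foot = (-5, -2, -18) − (-3)·(2, -1, 4) = (1, -5, -6).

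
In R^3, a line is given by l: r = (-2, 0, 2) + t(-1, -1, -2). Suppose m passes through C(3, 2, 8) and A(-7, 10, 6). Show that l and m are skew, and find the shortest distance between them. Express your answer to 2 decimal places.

0.58

A direction vector for m is A − C = (-10, 8, -2).
Common perpendicular direction n = (-1, -1, -2) × (-10, 8, -2) = (18, 18, -18).
With w = (3, 2, 8) − (-2, 0, 2) = (5, 2, 6), w · n = 18.
Since n ≠ 0 the lines are not parallel, and w · n = 18 ≠ 0 so they do not intersect; hence they are skew.
Distance = |w · n| / |n| = |18| / √972 ≈ 0.58.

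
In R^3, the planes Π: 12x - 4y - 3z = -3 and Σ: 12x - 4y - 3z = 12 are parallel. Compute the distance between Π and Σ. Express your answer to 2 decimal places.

1.15

Same normal n = (12, -4, -3) with |n| = √169; distance = |-3 − 12| / |n| = 15/√169 ≈ 1.15.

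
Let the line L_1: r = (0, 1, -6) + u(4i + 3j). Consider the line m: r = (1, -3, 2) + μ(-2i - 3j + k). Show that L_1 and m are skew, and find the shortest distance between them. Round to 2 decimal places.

Common perpendicular direction n = (4, 3, 0) × (-2, -3, 1) = (3, -4, -6).
With w = (1, -3, 2) − (0, 1, -6) = (1, -4, 8), w · n = -29.
Since n ≠ 0 the lines are not parallel, and w · n = -29 ≠ 0 so they do not intersect; hence they are skew.
Distance = |w · n| / |n| = |-29| / √61 ≈ 3.71.

3.71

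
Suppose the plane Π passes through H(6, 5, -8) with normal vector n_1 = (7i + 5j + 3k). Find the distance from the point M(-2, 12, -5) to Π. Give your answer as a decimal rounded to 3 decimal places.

1.317

Π: n_1·r = n_1·H gives 7x + 5y + 3z = 43.
n·M − d = (7)·(-2) + (5)·(12) + (3)·(-5) − 43 = -12; |n| = √83.
Distance = |-12| / √83 = 12/√83 ≈ 1.317.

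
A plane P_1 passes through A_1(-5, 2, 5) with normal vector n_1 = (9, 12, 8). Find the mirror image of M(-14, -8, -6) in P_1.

P_1: n_1·r = n_1·A_1 gives 9x + 12y + 8z = 19.
λ = (n·M − d)/|n|² = (-270 − 19)/289 = -1.
Reflection = M − 2λn = (-14, -8, -6) − (-2)·(9, 12, 8) = (4, 16, 10).

(4, 16, 10)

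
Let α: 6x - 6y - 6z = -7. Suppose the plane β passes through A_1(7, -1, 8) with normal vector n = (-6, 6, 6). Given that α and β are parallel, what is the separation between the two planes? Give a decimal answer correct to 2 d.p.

0.67

β: n·r = n·A_1 gives -6x + 6y + 6z = 0.
Rescale β by 1/(-1): 6x - 6y - 6z = 0. Then distance = |-7 − 0| / √108 ≈ 0.67.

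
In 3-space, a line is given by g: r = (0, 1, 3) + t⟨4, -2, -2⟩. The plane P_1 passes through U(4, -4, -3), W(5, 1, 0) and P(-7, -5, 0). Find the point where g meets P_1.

UW = (1, 5, 3), UP = (-11, -1, 3); a normal to P_1 is UW × UP = (18, -36, 54).
Using U: P_1 has equation 18x - 36y + 54z = 54.
Substitute r = (0, 1, 3) + t(4, -2, -2) into the plane: 126 + 36t = 54, so t = -2.
Intersection: (0, 1, 3) + (-2)·(4, -2, -2) = (-8, 5, 7).

(-8, 5, 7)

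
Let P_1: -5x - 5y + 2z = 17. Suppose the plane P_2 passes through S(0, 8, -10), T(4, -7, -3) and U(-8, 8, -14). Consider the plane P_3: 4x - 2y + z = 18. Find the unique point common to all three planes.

ST = (4, -15, 7), SU = (-8, 0, -4); a normal to P_2 is ST × SU = (60, -40, -120).
Using S: P_2 has equation 60x - 40y - 120z = 880.
Solving the 3×3 linear system -5x - 5y + 2z = 17, 60x - 40y - 120z = 880, 4x - 2y + z = 18 (e.g. by elimination or Cramer's rule, determinant = 4180) gives (2, -7, -4).

(2, -7, -4)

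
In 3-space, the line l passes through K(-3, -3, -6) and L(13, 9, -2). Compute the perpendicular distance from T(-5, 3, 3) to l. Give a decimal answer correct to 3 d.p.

A direction vector for l is L − K = (16, 12, 4).
Taking (-3, -3, -6) on l with direction v = (16, 12, 4): w = T − (-3, -3, -6) = (-2, 6, 9), and w × v = (-84, 152, -120).
Distance = |w × v| / |v| = √44560 / √416 ≈ 10.350.

10.350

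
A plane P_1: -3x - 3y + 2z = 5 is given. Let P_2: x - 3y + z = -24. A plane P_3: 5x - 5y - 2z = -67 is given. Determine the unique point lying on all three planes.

Solving the 3×3 linear system -3x - 3y + 2z = 5, x - 3y + z = -24, 5x - 5y - 2z = -67 (e.g. by elimination or Cramer's rule, determinant = -34) gives (-7, 6, 1).

(-7, 6, 1)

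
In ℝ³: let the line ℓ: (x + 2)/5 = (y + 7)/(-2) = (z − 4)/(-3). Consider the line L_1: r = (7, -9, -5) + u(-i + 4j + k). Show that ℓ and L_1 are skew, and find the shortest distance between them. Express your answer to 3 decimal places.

ℓ has direction (5, -2, -3) through (-2, -7, 4).
Common perpendicular direction n = (5, -2, -3) × (-1, 4, 1) = (10, -2, 18).
With w = (7, -9, -5) − (-2, -7, 4) = (9, -2, -9), w · n = -68.
Since n ≠ 0 the lines are not parallel, and w · n = -68 ≠ 0 so they do not intersect; hence they are skew.
Distance = |w · n| / |n| = |-68| / √428 ≈ 3.287.

3.287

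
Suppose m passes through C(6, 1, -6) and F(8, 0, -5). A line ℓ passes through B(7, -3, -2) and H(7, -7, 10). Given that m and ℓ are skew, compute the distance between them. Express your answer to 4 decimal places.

2.1106

A direction vector for m is F − C = (2, -1, 1).
A direction vector for ℓ is H − B = (0, -4, 12).
Common perpendicular direction n = (2, -1, 1) × (0, -4, 12) = (-8, -24, -8).
With w = (7, -3, -2) − (6, 1, -6) = (1, -4, 4), w · n = 56.
Distance = |w · n| / |n| = |56| / √704 ≈ 2.1106.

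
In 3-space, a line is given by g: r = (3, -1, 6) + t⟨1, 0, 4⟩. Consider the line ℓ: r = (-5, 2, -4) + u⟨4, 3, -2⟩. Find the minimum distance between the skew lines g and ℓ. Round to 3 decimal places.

Common perpendicular direction n = (1, 0, 4) × (4, 3, -2) = (-12, 18, 3).
With w = (-5, 2, -4) − (3, -1, 6) = (-8, 3, -10), w · n = 120.
Distance = |w · n| / |n| = |120| / √477 ≈ 5.494.

5.494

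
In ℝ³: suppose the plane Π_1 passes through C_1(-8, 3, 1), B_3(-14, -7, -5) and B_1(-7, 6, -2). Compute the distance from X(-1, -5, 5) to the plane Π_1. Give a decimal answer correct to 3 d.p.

9.141

C_1B_3 = (-6, -10, -6), C_1B_1 = (1, 3, -3); a normal to Π_1 is C_1B_3 × C_1B_1 = (48, -24, -8).
Using C_1: Π_1 has equation 48x - 24y - 8z = -464.
n·X − d = (48)·(-1) + (-24)·(-5) + (-8)·(5) − (-464) = 496; |n| = √2944.
Distance = |496| / √2944 = 496/√2944 ≈ 9.141.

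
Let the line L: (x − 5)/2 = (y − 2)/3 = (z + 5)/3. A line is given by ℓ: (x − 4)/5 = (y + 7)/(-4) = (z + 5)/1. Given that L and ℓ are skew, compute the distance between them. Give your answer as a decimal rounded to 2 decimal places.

L has direction (2, 3, 3) through (5, 2, -5).
ℓ has direction (5, -4, 1) through (4, -7, -5).
Common perpendicular direction n = (2, 3, 3) × (5, -4, 1) = (15, 13, -23).
With w = (4, -7, -5) − (5, 2, -5) = (-1, -9, 0), w · n = -132.
Distance = |w · n| / |n| = |-132| / √923 ≈ 4.34.

4.34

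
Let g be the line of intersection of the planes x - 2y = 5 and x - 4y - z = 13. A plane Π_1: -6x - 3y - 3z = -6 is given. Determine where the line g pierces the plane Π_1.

Direction of g: (1, -2, 0) × (1, -4, -1) = (2, 1, -2).
A point on g: solving the two plane equations with x = 13 gives (13, 4, -16).
Substitute r = (13, 4, -16) + t(2, 1, -2) into the plane: -42 + (-9)t = -6, so t = -4.
Intersection: (13, 4, -16) + (-4)·(2, 1, -2) = (5, 0, -8).

(5, 0, -8)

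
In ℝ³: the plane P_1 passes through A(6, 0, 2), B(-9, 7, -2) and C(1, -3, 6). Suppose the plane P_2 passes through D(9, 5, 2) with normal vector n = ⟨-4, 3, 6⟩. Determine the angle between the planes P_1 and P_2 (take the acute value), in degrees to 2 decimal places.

AB = (-15, 7, -4), AC = (-5, -3, 4); a normal to P_1 is AB × AC = (16, 80, 80).
Using A: P_1 has equation 16x + 80y + 80z = 256.
P_2: n·r = n·D gives -4x + 3y + 6z = -9.
cos θ = |n₁·n₂| / (|n₁||n₂|) = |656| / (√13056 · √61).
θ = arccos(0.73508) ≈ 42.69°.

42.69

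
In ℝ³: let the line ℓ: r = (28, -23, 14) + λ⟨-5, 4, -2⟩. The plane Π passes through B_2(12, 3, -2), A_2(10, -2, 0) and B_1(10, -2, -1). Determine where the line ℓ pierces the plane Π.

B_2A_2 = (-2, -5, 2), B_2B_1 = (-2, -5, 1); a normal to Π is B_2A_2 × B_2B_1 = (5, -2, 0).
Using B_2: Π has equation 5x - 2y = 54.
Substitute r = (28, -23, 14) + t(-5, 4, -2) into the plane: 186 + (-33)t = 54, so t = 4.
Intersection: (28, -23, 14) + 4·(-5, 4, -2) = (8, -7, 6).

(8, -7, 6)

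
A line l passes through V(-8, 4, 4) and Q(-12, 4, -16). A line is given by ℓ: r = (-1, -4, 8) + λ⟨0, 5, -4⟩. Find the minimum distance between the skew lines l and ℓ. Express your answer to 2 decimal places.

A direction vector for l is Q − V = (-4, 0, -20).
Common perpendicular direction n = (-4, 0, -20) × (0, 5, -4) = (100, -16, -20).
With w = (-1, -4, 8) − (-8, 4, 4) = (7, -8, 4), w · n = 748.
Distance = |w · n| / |n| = |748| / √10656 ≈ 7.25.

7.25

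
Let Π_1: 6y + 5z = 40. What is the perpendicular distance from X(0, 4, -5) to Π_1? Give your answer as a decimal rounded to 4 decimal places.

5.2495

n·X − d = (0)·(0) + (6)·(4) + (5)·(-5) − 40 = -41; |n| = √61.
Distance = |-41| / √61 = 41/√61 ≈ 5.2495.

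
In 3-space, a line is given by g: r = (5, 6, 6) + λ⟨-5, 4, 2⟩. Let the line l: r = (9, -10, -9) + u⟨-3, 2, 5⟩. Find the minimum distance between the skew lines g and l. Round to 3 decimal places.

10.835

Common perpendicular direction n = (-5, 4, 2) × (-3, 2, 5) = (16, 19, 2).
With w = (9, -10, -9) − (5, 6, 6) = (4, -16, -15), w · n = -270.
Distance = |w · n| / |n| = |-270| / √621 ≈ 10.835.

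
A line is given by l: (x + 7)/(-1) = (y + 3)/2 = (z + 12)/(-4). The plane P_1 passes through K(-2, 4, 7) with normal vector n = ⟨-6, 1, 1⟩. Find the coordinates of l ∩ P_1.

(-6, -5, -8)

l has direction (-1, 2, -4) through (-7, -3, -12).
P_1: n·r = n·K gives -6x + y + z = 23.
Substitute r = (-7, -3, -12) + t(-1, 2, -4) into the plane: 27 + 4t = 23, so t = -1.
Intersection: (-7, -3, -12) + (-1)·(-1, 2, -4) = (-6, -5, -8).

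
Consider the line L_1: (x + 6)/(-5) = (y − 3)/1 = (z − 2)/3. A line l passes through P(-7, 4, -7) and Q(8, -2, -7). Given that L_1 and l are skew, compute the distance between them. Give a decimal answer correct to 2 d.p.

L_1 has direction (-5, 1, 3) through (-6, 3, 2).
A direction vector for l is Q − P = (15, -6, 0).
Common perpendicular direction n = (-5, 1, 3) × (15, -6, 0) = (18, 45, 15).
With w = (-7, 4, -7) − (-6, 3, 2) = (-1, 1, -9), w · n = -108.
Distance = |w · n| / |n| = |-108| / √2574 ≈ 2.13.

2.13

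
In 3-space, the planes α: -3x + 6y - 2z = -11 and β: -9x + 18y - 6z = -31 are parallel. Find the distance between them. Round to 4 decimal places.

Rescale β by 1/3: -3x + 6y - 2z = -31/3. Then distance = |-11 − (-31/3)| / √49 ≈ 0.0952.

0.0952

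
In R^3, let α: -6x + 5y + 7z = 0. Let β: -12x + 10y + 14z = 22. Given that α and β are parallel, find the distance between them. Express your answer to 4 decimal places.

1.0488

Rescale β by 1/2: -6x + 5y + 7z = 11. Then distance = |0 − 11| / √110 ≈ 1.0488.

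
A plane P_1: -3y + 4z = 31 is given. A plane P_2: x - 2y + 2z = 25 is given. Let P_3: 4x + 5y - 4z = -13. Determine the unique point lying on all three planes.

(7, -5, 4)

Solving the 3×3 linear system -3y + 4z = 31, x - 2y + 2z = 25, 4x + 5y - 4z = -13 (e.g. by elimination or Cramer's rule, determinant = 16) gives (7, -5, 4).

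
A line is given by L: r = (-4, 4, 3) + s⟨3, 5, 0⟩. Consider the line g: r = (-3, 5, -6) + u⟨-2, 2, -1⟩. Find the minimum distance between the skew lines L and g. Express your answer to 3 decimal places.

Common perpendicular direction n = (3, 5, 0) × (-2, 2, -1) = (-5, 3, 16).
With w = (-3, 5, -6) − (-4, 4, 3) = (1, 1, -9), w · n = -146.
Distance = |w · n| / |n| = |-146| / √290 ≈ 8.573.

8.573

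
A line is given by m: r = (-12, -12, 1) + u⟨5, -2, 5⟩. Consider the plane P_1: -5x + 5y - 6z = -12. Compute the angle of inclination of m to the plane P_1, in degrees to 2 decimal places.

sin θ = |n·v| / (|n||v|) = |-65| / (√86 · √54) = 0.95382.
θ ≈ 72.52°.

72.52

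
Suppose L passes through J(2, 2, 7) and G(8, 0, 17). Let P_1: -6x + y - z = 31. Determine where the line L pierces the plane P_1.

(-4, 4, -3)

A direction vector for L is G − J = (6, -2, 10).
Substitute r = (2, 2, 7) + t(6, -2, 10) into the plane: -17 + (-48)t = 31, so t = -1.
Intersection: (2, 2, 7) + (-1)·(6, -2, 10) = (-4, 4, -3).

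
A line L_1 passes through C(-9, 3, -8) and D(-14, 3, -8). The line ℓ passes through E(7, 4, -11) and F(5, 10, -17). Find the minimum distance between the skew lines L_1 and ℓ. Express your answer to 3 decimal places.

A direction vector for L_1 is D − C = (-5, 0, 0).
A direction vector for ℓ is F − E = (-2, 6, -6).
Common perpendicular direction n = (-5, 0, 0) × (-2, 6, -6) = (0, -30, -30).
With w = (7, 4, -11) − (-9, 3, -8) = (16, 1, -3), w · n = 60.
Distance = |w · n| / |n| = |60| / √1800 ≈ 1.414.

1.414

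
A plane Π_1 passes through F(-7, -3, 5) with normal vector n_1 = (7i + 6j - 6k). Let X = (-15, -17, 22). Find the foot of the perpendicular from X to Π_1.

Π_1: n_1·r = n_1·F gives 7x + 6y - 6z = -97.
Foot = X − λn with λ = (n·X − d)/|n|² = (-339 − (-97))/121 = -2.
Foot = (-15, -17, 22) − (-2)·(7, 6, -6) = (-1, -5, 10).

(-1, -5, 10)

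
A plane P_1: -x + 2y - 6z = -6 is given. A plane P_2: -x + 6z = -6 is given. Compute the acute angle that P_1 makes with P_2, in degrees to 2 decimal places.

26.02

cos θ = |n₁·n₂| / (|n₁||n₂|) = |-35| / (√41 · √37).
θ = arccos(0.89862) ≈ 26.02°.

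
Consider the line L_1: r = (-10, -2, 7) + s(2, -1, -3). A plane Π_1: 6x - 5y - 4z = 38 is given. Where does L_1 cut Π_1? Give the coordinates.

Substitute r = (-10, -2, 7) + t(2, -1, -3) into the plane: -78 + 29t = 38, so t = 4.
Intersection: (-10, -2, 7) + 4·(2, -1, -3) = (-2, -6, -5).

(-2, -6, -5)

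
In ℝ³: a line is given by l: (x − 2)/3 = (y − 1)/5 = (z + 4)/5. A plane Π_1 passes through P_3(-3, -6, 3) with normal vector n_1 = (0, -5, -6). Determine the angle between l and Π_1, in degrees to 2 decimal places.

66.46

l has direction (3, 5, 5) through (2, 1, -4).
Π_1: n_1·r = n_1·P_3 gives -5y - 6z = 12.
sin θ = |n·v| / (|n||v|) = |-55| / (√61 · √59) = 0.91679.
θ ≈ 66.46°.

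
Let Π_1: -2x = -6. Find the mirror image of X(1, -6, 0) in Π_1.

(5, -6, 0)

λ = (n·X − d)/|n|² = (-2 − (-6))/4 = 1.
Reflection = X − 2λn = (1, -6, 0) − 2·(-2, 0, 0) = (5, -6, 0).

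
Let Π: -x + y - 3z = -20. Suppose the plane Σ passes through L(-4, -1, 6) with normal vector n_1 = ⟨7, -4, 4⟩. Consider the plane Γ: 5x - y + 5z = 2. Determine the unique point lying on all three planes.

(-8, -7, 7)

Σ: n_1·r = n_1·L gives 7x - 4y + 4z = 0.
Solving the 3×3 linear system -x + y - 3z = -20, 7x - 4y + 4z = 0, 5x - y + 5z = 2 (e.g. by elimination or Cramer's rule, determinant = -38) gives (-8, -7, 7).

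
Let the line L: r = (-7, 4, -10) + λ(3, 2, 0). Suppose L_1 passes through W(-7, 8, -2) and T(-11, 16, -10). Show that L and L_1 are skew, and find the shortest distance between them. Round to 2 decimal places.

A direction vector for L_1 is T − W = (-4, 8, -8).
Common perpendicular direction n = (3, 2, 0) × (-4, 8, -8) = (-16, 24, 32).
With w = (-7, 8, -2) − (-7, 4, -10) = (0, 4, 8), w · n = 352.
Since n ≠ 0 the lines are not parallel, and w · n = 352 ≠ 0 so they do not intersect; hence they are skew.
Distance = |w · n| / |n| = |352| / √1856 ≈ 8.17.

8.17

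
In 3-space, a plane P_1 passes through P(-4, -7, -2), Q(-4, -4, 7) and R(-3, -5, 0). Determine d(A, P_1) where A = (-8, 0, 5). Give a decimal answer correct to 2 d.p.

PQ = (0, 3, 9), PR = (1, 2, 2); a normal to P_1 is PQ × PR = (-12, 9, -3).
Using P: P_1 has equation -12x + 9y - 3z = -9.
n·A − d = (-12)·(-8) + (9)·(0) + (-3)·(5) − (-9) = 90; |n| = √234.
Distance = |90| / √234 = 90/√234 ≈ 5.88.

5.88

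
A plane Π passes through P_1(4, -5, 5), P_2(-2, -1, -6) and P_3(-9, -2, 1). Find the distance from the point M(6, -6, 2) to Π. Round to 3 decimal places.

1.497

P_1P_2 = (-6, 4, -11), P_1P_3 = (-13, 3, -4); a normal to Π is P_1P_2 × P_1P_3 = (17, 119, 34).
Using P_1: Π has equation 17x + 119y + 34z = -357.
n·M − d = (17)·(6) + (119)·(-6) + (34)·(2) − (-357) = -187; |n| = √15606.
Distance = |-187| / √15606 = 187/√15606 ≈ 1.497.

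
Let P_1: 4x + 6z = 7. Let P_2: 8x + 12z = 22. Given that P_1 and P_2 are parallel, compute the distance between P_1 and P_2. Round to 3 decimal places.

0.555

Rescale P_2 by 1/2: 4x + 6z = 11. Then distance = |7 − 11| / √52 ≈ 0.555.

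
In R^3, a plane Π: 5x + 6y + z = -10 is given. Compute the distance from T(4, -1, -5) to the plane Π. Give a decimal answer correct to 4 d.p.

2.4130

n·T − d = (5)·(4) + (6)·(-1) + (1)·(-5) − (-10) = 19; |n| = √62.
Distance = |19| / √62 = 19/√62 ≈ 2.4130.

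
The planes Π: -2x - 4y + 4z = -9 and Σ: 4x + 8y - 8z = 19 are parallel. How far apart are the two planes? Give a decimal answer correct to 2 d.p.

0.08

Rescale Σ by 1/(-2): -2x - 4y + 4z = -19/2. Then distance = |-9 − (-19/2)| / √36 ≈ 0.08.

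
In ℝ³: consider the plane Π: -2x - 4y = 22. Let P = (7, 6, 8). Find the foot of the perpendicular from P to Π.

Foot = P − λn with λ = (n·P − d)/|n|² = (-38 − 22)/20 = -3.
Foot = (7, 6, 8) − (-3)·(-2, -4, 0) = (1, -6, 8).

(1, -6, 8)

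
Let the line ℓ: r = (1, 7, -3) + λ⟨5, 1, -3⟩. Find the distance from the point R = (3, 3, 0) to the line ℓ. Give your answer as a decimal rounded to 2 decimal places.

Taking (1, 7, -3) on ℓ with direction v = (5, 1, -3): w = R − (1, 7, -3) = (2, -4, 3), and w × v = (9, 21, 22).
Distance = |w × v| / |v| = √1006 / √35 ≈ 5.36.

5.36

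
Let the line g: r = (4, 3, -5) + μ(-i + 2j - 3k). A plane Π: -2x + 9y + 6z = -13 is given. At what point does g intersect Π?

Substitute r = (4, 3, -5) + t(-1, 2, -3) into the plane: -11 + 2t = -13, so t = -1.
Intersection: (4, 3, -5) + (-1)·(-1, 2, -3) = (5, 1, -2).

(5, 1, -2)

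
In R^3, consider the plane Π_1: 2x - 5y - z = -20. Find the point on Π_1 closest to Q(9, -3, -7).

Foot = Q − λn with λ = (n·Q − d)/|n|² = (40 − (-20))/30 = 2.
Foot = (9, -3, -7) − 2·(2, -5, -1) = (5, 7, -5).

(5, 7, -5)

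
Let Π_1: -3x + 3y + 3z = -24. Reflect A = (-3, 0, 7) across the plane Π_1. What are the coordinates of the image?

λ = (n·A − d)/|n|² = (30 − (-24))/27 = 2.
Reflection = A − 2λn = (-3, 0, 7) − 4·(-3, 3, 3) = (9, -12, -5).

(9, -12, -5)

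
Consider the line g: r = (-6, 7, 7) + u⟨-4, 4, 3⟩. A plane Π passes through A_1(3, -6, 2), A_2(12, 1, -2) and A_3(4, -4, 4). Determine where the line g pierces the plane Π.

(6, -5, -2)

A_1A_2 = (9, 7, -4), A_1A_3 = (1, 2, 2); a normal to Π is A_1A_2 × A_1A_3 = (22, -22, 11).
Using A_1: Π has equation 22x - 22y + 11z = 220.
Substitute r = (-6, 7, 7) + t(-4, 4, 3) into the plane: -209 + (-143)t = 220, so t = -3.
Intersection: (-6, 7, 7) + (-3)·(-4, 4, 3) = (6, -5, -2).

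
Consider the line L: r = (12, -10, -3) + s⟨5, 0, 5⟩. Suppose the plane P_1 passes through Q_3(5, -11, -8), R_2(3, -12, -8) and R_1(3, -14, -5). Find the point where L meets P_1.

(7, -10, -8)

Q_3R_2 = (-2, -1, 0), Q_3R_1 = (-2, -3, 3); a normal to P_1 is Q_3R_2 × Q_3R_1 = (-3, 6, 4).
Using Q_3: P_1 has equation -3x + 6y + 4z = -113.
Substitute r = (12, -10, -3) + t(5, 0, 5) into the plane: -108 + 5t = -113, so t = -1.
Intersection: (12, -10, -3) + (-1)·(5, 0, 5) = (7, -10, -8).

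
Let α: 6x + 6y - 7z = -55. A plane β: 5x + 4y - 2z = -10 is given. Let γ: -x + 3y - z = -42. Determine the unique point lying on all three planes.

Solving the 3×3 linear system 6x + 6y - 7z = -55, 5x + 4y - 2z = -10, -x + 3y - z = -42 (e.g. by elimination or Cramer's rule, determinant = -79) gives (8, -9, 7).

(8, -9, 7)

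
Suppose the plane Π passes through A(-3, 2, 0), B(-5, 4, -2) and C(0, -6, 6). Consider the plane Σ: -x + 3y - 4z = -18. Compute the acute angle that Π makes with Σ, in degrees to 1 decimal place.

AB = (-2, 2, -2), AC = (3, -8, 6); a normal to Π is AB × AC = (-4, 6, 10).
Using A: Π has equation -4x + 6y + 10z = 24.
cos θ = |n₁·n₂| / (|n₁||n₂|) = |-18| / (√152 · √26).
θ = arccos(0.28633) ≈ 73.4°.

73.4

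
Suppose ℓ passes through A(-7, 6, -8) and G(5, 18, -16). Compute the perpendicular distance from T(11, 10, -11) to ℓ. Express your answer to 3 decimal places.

10.647

A direction vector for ℓ is G − A = (12, 12, -8).
Taking (-7, 6, -8) on ℓ with direction v = (12, 12, -8): w = T − (-7, 6, -8) = (18, 4, -3), and w × v = (4, 108, 168).
Distance = |w × v| / |v| = √39904 / √352 ≈ 10.647.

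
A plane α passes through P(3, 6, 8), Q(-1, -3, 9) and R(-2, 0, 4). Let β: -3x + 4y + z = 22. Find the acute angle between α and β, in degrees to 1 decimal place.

PQ = (-4, -9, 1), PR = (-5, -6, -4); a normal to α is PQ × PR = (42, -21, -21).
Using P: α has equation 42x - 21y - 21z = -168.
cos θ = |n₁·n₂| / (|n₁||n₂|) = |-231| / (√2646 · √26).
θ = arccos(0.88070) ≈ 28.3°.

28.3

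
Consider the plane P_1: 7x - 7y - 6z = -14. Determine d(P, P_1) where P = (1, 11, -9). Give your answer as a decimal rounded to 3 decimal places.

0.173

n·P − d = (7)·(1) + (-7)·(11) + (-6)·(-9) − (-14) = -2; |n| = √134.
Distance = |-2| / √134 = 2/√134 ≈ 0.173.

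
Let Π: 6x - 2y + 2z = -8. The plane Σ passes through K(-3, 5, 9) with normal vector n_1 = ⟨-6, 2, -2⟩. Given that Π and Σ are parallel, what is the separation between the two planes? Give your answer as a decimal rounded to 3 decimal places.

0.302

Σ: n_1·r = n_1·K gives -6x + 2y - 2z = 10.
Rescale Σ by 1/(-1): 6x - 2y + 2z = -10. Then distance = |-8 − (-10)| / √44 ≈ 0.302.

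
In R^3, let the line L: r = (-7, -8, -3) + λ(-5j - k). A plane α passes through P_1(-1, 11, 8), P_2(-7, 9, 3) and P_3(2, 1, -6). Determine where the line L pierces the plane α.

P_1P_2 = (-6, -2, -5), P_1P_3 = (3, -10, -14); a normal to α is P_1P_2 × P_1P_3 = (-22, -99, 66).
Using P_1: α has equation -22x - 99y + 66z = -539.
Substitute r = (-7, -8, -3) + t(0, -5, -1) into the plane: 748 + 429t = -539, so t = -3.
Intersection: (-7, -8, -3) + (-3)·(0, -5, -1) = (-7, 7, 0).

(-7, 7, 0)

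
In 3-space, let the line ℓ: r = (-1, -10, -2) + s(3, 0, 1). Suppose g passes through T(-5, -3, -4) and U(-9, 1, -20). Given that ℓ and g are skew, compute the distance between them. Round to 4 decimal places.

6.5528

A direction vector for g is U − T = (-4, 4, -16).
Common perpendicular direction n = (3, 0, 1) × (-4, 4, -16) = (-4, 44, 12).
With w = (-5, -3, -4) − (-1, -10, -2) = (-4, 7, -2), w · n = 300.
Distance = |w · n| / |n| = |300| / √2096 ≈ 6.5528.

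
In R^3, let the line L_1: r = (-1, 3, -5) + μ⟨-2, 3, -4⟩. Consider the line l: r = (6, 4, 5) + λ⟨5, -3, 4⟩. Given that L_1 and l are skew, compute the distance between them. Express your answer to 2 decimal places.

Common perpendicular direction n = (-2, 3, -4) × (5, -3, 4) = (0, -12, -9).
With w = (6, 4, 5) − (-1, 3, -5) = (7, 1, 10), w · n = -102.
Distance = |w · n| / |n| = |-102| / √225 ≈ 6.80.

6.80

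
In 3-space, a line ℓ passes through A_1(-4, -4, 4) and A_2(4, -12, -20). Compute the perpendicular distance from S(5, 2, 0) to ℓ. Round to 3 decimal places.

A direction vector for ℓ is A_2 − A_1 = (8, -8, -24).
Taking (-4, -4, 4) on ℓ with direction v = (8, -8, -24): w = S − (-4, -4, 4) = (9, 6, -4), and w × v = (-176, 184, -120).
Distance = |w × v| / |v| = √79232 / √704 ≈ 10.609.

10.609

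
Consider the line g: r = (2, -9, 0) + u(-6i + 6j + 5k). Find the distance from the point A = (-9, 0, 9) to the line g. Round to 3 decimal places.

1.526

Taking (2, -9, 0) on g with direction v = (-6, 6, 5): w = A − (2, -9, 0) = (-11, 9, 9), and w × v = (-9, 1, -12).
Distance = |w × v| / |v| = √226 / √97 ≈ 1.526.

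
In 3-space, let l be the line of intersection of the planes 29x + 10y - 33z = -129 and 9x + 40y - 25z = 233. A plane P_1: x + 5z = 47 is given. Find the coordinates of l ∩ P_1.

(2, 11, 9)

Direction of l: (29, 10, -33) × (9, 40, -25) = (1070, 428, 1070).
A point on l: solving the two plane equations with x = -8 gives (-8, 7, -1).
Substitute r = (-8, 7, -1) + t(1070, 428, 1070) into the plane: -13 + 6420t = 47, so t = 1/107.
Intersection: (-8, 7, -1) + (1/107)·(1070, 428, 1070) = (2, 11, 9).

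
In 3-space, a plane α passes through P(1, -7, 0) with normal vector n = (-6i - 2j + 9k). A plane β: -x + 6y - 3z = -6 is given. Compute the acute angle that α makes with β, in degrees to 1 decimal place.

63.7

α: n·r = n·P gives -6x - 2y + 9z = 8.
cos θ = |n₁·n₂| / (|n₁||n₂|) = |-33| / (√121 · √46).
θ = arccos(0.44233) ≈ 63.7°.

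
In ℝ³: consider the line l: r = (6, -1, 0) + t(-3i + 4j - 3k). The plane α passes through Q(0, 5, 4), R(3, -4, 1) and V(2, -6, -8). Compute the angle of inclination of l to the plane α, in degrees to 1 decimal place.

QR = (3, -9, -3), QV = (2, -11, -12); a normal to α is QR × QV = (75, 30, -15).
Using Q: α has equation 75x + 30y - 15z = 90.
sin θ = |n·v| / (|n||v|) = |-60| / (√6750 · √34) = 0.12524.
θ ≈ 7.2°.

7.2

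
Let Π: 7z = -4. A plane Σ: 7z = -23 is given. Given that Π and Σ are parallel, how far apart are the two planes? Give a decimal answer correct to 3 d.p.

2.714

Same normal n = (0, 0, 7) with |n| = √49; distance = |-4 − (-23)| / |n| = 19/√49 ≈ 2.714.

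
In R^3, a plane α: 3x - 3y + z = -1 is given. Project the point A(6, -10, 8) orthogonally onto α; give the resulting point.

(-3, -1, 5)

Foot = A − λn with λ = (n·A − d)/|n|² = (56 − (-1))/19 = 3.
Foot = (6, -10, 8) − 3·(3, -3, 1) = (-3, -1, 5).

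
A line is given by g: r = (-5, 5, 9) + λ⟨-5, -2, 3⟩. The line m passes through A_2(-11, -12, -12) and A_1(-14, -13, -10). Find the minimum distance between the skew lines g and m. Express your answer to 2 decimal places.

A direction vector for m is A_1 − A_2 = (-3, -1, 2).
Common perpendicular direction n = (-5, -2, 3) × (-3, -1, 2) = (-1, 1, -1).
With w = (-11, -12, -12) − (-5, 5, 9) = (-6, -17, -21), w · n = 10.
Distance = |w · n| / |n| = |10| / √3 ≈ 5.77.

5.77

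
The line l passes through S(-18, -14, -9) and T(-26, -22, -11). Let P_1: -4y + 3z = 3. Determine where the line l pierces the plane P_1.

A direction vector for l is T − S = (-8, -8, -2).
Substitute r = (-18, -14, -9) + t(-8, -8, -2) into the plane: 29 + 26t = 3, so t = -1.
Intersection: (-18, -14, -9) + (-1)·(-8, -8, -2) = (-10, -6, -7).

(-10, -6, -7)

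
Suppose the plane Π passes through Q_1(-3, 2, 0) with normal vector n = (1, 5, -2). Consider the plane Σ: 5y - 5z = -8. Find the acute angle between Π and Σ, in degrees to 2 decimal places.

Π: n·r = n·Q_1 gives x + 5y - 2z = 7.
cos θ = |n₁·n₂| / (|n₁||n₂|) = |35| / (√30 · √50).
θ = arccos(0.90370) ≈ 25.35°.

25.35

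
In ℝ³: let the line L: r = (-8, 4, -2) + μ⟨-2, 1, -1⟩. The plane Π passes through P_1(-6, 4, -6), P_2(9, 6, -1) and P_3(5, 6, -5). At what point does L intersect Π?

P_1P_2 = (15, 2, 5), P_1P_3 = (11, 2, 1); a normal to Π is P_1P_2 × P_1P_3 = (-8, 40, 8).
Using P_1: Π has equation -8x + 40y + 8z = 160.
Substitute r = (-8, 4, -2) + t(-2, 1, -1) into the plane: 208 + 48t = 160, so t = -1.
Intersection: (-8, 4, -2) + (-1)·(-2, 1, -1) = (-6, 3, -1).

(-6, 3, -1)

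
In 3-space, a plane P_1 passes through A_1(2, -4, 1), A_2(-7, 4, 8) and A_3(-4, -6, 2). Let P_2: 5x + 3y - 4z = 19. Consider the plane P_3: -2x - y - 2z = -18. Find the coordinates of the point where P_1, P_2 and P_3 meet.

A_1A_2 = (-9, 8, 7), A_1A_3 = (-6, -2, 1); a normal to P_1 is A_1A_2 × A_1A_3 = (22, -33, 66).
Using A_1: P_1 has equation 22x - 33y + 66z = 242.
Solving the 3×3 linear system 22x - 33y + 66z = 242, 5x + 3y - 4z = 19, -2x - y - 2z = -18 (e.g. by elimination or Cramer's rule, determinant = -748) gives (5, 2, 3).

(5, 2, 3)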